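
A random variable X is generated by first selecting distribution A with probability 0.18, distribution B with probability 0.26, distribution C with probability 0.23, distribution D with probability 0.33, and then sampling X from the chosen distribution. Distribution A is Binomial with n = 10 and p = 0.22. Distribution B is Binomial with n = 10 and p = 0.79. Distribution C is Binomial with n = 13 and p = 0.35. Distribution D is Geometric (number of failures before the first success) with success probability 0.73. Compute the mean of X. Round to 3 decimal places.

3.619

Component means — A: 2.2; B: 7.9; C: 4.55; D: 0.369863.
E[X] = 0.18·2.2 + 0.26·7.9 + 0.23·4.55 + 0.33·0.369863 = 3.61855.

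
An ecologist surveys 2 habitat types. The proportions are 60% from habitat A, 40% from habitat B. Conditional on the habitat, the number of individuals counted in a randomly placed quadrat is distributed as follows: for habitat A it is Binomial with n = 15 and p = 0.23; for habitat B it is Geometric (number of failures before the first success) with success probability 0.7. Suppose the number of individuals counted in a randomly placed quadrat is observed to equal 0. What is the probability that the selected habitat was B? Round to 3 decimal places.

0.959

Likelihoods P(X=0 | ·): A: 0.0198317; B: 0.7.
Posterior ∝ prior × likelihood. Numerator for B: 0.4·0.7 = 0.28.
Normalizing constant: 0.6·0.0198317 + 0.4·0.7 = 0.291899.
P(B | observation) = 0.28 / 0.291899 = 0.959236.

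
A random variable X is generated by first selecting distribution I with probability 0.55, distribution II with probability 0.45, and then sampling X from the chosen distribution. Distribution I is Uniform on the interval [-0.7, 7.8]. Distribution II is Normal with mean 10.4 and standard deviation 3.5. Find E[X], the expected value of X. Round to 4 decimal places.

Component means — I: 3.55; II: 10.4.
E[X] = 0.55·3.55 + 0.45·10.4 = 6.6325.

6.6325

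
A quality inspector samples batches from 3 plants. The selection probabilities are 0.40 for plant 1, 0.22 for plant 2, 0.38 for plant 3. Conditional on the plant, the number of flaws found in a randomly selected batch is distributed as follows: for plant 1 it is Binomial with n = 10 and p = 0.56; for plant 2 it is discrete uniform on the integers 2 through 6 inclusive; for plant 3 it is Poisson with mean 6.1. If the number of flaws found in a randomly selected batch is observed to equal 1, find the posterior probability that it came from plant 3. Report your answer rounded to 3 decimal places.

0.790

Likelihoods P(X=1 | ·): 1: 0.00346148; 2: 0; 3: 0.0136815.
Posterior ∝ prior × likelihood. Numerator for 3: 0.38·0.0136815 = 0.00519897.
Normalizing constant: 0.4·0.00346148 + 0.22·0 + 0.38·0.0136815 = 0.00658356.
P(3 | observation) = 0.00519897 / 0.00658356 = 0.789689.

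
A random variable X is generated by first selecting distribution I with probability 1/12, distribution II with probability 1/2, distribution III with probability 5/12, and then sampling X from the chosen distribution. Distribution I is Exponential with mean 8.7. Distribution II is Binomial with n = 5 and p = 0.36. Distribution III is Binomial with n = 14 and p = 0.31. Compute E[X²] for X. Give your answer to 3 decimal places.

23.907

For each component E[X²] = Var + (mean)², giving I: 151.38; II: 4.392; III: 21.8302.
Overall E[X²] = 0.0833333·151.38 + 0.5·4.392 + 0.416667·21.8302 = 23.9069.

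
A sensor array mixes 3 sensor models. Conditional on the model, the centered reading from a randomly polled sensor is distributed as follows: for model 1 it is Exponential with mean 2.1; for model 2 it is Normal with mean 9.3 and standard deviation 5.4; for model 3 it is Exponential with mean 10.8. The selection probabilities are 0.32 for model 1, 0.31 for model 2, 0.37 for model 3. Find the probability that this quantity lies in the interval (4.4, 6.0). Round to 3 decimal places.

Conditional on each model, P(4.4 < X < 6.0): 1: 0.0656083; 2: 0.0884673; 3: 0.0916196.
By total probability, P(4.4 < X < 6.0) = 0.32·0.0656083 + 0.31·0.0884673 + 0.37·0.0916196 = 0.0823188.

0.082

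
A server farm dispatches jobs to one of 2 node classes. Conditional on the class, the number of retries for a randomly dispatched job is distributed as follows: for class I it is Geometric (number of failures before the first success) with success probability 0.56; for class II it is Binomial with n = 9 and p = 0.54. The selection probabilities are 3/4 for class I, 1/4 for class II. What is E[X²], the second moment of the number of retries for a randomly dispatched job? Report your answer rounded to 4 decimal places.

For each component E[X²] = Var + (mean)², giving I: 2.02041; II: 25.8552.
Overall E[X²] = 0.75·2.02041 + 0.25·25.8552 = 7.97911.

7.9791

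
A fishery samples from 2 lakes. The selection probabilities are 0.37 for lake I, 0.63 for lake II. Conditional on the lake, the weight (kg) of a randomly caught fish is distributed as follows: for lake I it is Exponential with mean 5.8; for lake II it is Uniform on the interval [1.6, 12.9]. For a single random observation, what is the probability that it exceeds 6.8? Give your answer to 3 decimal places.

Conditional on each lake, P(X > 6.8): I: 0.309619; II: 0.539823.
By total probability, P(X > 6.8) = 0.37·0.309619 + 0.63·0.539823 = 0.454647.

0.455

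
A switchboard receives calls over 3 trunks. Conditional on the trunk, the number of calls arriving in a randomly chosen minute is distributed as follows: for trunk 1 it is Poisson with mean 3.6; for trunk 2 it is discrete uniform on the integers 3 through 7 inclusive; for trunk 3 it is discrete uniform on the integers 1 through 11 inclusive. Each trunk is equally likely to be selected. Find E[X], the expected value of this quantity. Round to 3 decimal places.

4.867

Component means — 1: 3.6; 2: 5; 3: 6.
E[X] = 0.333333·3.6 + 0.333333·5 + 0.333333·6 = 4.86667.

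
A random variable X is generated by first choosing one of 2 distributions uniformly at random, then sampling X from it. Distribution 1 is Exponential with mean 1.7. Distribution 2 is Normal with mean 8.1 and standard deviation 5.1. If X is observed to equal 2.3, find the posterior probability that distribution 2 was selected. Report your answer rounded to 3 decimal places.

Likelihoods f(2.3 | ·): 1: 0.152046; 2: 0.0409725.
Posterior ∝ prior × likelihood. Numerator for 2: 0.5·0.0409725 = 0.0204863.
Normalizing constant: 0.5·0.152046 + 0.5·0.0409725 = 0.0965095.
P(2 | observation) = 0.0204863 / 0.0965095 = 0.212272.

0.212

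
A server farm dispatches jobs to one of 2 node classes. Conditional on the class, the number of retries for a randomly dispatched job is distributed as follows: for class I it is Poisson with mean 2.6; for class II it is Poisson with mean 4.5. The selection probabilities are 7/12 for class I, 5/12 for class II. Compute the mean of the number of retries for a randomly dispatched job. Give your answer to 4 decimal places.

Component means — I: 2.6; II: 4.5.
E[X] = 0.583333·2.6 + 0.416667·4.5 = 3.39167.

3.3917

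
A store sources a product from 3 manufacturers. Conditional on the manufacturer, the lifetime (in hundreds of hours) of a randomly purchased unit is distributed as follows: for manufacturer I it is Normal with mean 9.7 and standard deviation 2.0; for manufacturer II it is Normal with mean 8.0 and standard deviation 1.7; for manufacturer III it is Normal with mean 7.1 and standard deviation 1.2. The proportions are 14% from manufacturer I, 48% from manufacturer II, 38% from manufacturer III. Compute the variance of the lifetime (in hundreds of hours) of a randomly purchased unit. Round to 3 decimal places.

3.196

Per component, I: μ=9.7, E[X²]=98.09; II: μ=8, E[X²]=66.89; III: μ=7.1, E[X²]=51.85.
E[X] = 0.14·9.7 + 0.48·8 + 0.38·7.1 = 7.896.
E[X²] = 0.14·98.09 + 0.48·66.89 + 0.38·51.85 = 65.5428.
Var(X) = E[X²] − (E[X])² = 65.5428 − 62.3468 = 3.19598.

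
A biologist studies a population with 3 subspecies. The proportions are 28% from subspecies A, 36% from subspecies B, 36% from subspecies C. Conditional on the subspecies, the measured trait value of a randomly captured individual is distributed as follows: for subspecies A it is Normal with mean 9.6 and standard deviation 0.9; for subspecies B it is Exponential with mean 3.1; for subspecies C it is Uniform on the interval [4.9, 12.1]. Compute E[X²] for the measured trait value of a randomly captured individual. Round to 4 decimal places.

For each component E[X²] = Var + (mean)², giving A: 92.97; B: 19.22; C: 76.57.
Overall E[X²] = 0.28·92.97 + 0.36·19.22 + 0.36·76.57 = 60.516.

60.5160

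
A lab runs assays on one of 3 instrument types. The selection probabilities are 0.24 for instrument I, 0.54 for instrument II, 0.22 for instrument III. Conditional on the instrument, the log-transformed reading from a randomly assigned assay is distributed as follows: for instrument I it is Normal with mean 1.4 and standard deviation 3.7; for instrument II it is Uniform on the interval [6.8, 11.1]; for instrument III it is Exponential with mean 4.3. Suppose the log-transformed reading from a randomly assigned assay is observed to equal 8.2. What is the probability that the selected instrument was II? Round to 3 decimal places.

0.910

Likelihoods f(8.2 | ·): I: 0.0199187; II: 0.232558; III: 0.0345416.
Posterior ∝ prior × likelihood. Numerator for II: 0.54·0.232558 = 0.125581.
Normalizing constant: 0.24·0.0199187 + 0.54·0.232558 + 0.22·0.0345416 = 0.137961.
P(II | observation) = 0.125581 / 0.137961 = 0.910267.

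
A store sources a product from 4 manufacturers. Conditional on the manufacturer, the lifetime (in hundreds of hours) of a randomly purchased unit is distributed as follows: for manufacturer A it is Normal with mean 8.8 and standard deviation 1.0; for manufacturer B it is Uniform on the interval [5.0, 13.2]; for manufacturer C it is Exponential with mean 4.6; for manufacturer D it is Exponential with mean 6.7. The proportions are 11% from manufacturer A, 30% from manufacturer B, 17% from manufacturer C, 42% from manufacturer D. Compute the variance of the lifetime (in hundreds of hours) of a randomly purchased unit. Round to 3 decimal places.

26.852

Per component, A: μ=8.8, E[X²]=78.44; B: μ=9.1, E[X²]=88.4133; C: μ=4.6, E[X²]=42.32; D: μ=6.7, E[X²]=89.78.
E[X] = 0.11·8.8 + 0.3·9.1 + 0.17·4.6 + 0.42·6.7 = 7.294.
E[X²] = 0.11·78.44 + 0.3·88.4133 + 0.17·42.32 + 0.42·89.78 = 80.0544.
Var(X) = E[X²] − (E[X])² = 80.0544 − 53.2024 = 26.852.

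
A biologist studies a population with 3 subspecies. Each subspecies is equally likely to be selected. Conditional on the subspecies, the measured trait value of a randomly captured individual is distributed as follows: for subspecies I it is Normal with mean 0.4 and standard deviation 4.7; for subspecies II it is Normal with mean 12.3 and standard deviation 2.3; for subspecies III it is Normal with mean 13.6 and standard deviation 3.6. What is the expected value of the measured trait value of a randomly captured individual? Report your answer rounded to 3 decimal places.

8.767

Component means — I: 0.4; II: 12.3; III: 13.6.
E[X] = 0.333333·0.4 + 0.333333·12.3 + 0.333333·13.6 = 8.76667.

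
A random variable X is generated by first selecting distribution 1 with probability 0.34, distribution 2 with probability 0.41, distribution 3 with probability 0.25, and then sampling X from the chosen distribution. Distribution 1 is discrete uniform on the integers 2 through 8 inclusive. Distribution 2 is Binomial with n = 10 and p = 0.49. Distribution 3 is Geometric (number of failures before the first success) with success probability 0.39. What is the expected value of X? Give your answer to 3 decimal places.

4.100

Component means — 1: 5; 2: 4.9; 3: 1.5641.
E[X] = 0.34·5 + 0.41·4.9 + 0.25·1.5641 = 4.10003.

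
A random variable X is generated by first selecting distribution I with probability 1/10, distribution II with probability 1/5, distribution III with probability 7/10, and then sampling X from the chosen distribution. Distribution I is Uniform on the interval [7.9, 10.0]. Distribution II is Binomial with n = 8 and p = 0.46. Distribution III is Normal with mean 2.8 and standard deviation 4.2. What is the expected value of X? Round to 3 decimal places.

3.591

Component means — I: 8.95; II: 3.68; III: 2.8.
E[X] = 0.1·8.95 + 0.2·3.68 + 0.7·2.8 = 3.591.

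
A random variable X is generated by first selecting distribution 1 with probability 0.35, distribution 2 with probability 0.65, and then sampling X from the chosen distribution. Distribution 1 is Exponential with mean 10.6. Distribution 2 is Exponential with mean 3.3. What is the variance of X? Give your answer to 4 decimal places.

Per component, 1: μ=10.6, E[X²]=224.72; 2: μ=3.3, E[X²]=21.78.
E[X] = 0.35·10.6 + 0.65·3.3 = 5.855.
E[X²] = 0.35·224.72 + 0.65·21.78 = 92.809.
Var(X) = E[X²] − (E[X])² = 92.809 − 34.281 = 58.528.

58.5280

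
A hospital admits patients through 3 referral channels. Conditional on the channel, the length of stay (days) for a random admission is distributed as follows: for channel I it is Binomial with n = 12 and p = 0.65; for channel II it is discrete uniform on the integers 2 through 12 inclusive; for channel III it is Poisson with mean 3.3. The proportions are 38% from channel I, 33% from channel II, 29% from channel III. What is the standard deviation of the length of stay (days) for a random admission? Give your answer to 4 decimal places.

2.9860

Per component, I: μ=7.8, E[X²]=63.57; II: μ=7, E[X²]=59; III: μ=3.3, E[X²]=14.19.
E[X] = 0.38·7.8 + 0.33·7 + 0.29·3.3 = 6.231.
E[X²] = 0.38·63.57 + 0.33·59 + 0.29·14.19 = 47.7417.
Var(X) = E[X²] − (E[X])² = 47.7417 − 38.8254 = 8.91634.
SD(X) = √8.91634 = 2.98602.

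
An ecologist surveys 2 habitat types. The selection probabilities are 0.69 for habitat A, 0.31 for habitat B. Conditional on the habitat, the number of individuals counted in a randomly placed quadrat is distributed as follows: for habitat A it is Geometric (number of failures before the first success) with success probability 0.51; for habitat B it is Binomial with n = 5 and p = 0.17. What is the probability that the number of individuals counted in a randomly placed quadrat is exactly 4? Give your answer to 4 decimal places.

Conditional on each habitat, P(X = 4): A: 0.0294005; B: 0.00346612.
By total probability, P(X = 4) = 0.69·0.0294005 + 0.31·0.00346612 = 0.0213608.

0.0214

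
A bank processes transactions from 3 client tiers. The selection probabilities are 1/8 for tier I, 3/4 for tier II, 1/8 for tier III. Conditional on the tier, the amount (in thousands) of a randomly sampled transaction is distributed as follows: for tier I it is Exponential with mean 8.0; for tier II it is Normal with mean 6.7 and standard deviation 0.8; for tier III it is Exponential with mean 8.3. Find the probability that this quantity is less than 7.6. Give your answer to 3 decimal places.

0.804

Conditional on each tier, P(X < 7.6): I: 0.613259; II: 0.869705; III: 0.599749.
By total probability, P(X < 7.6) = 0.125·0.613259 + 0.75·0.869705 + 0.125·0.599749 = 0.803905.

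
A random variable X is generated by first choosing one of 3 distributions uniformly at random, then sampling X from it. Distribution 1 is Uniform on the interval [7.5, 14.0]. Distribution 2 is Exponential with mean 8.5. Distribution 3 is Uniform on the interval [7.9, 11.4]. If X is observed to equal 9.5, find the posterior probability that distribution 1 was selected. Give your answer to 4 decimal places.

Likelihoods f(9.5 | ·): 1: 0.153846; 2: 0.0384763; 3: 0.285714.
Posterior ∝ prior × likelihood. Numerator for 1: 0.333333·0.153846 = 0.0512821.
Normalizing constant: 0.333333·0.153846 + 0.333333·0.0384763 + 0.333333·0.285714 = 0.159346.
P(1 | observation) = 0.0512821 / 0.159346 = 0.321829.

0.3218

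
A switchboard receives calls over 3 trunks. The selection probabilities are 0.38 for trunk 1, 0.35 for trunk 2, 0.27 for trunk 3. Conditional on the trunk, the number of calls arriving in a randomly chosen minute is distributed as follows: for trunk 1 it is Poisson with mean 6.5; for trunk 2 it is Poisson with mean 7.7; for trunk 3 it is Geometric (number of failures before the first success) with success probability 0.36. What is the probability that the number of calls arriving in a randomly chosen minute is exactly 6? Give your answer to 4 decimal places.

Conditional on each trunk, P(X = 6): 1: 0.157483; 2: 0.131082; 3: 0.024739.
By total probability, P(X = 6) = 0.38·0.157483 + 0.35·0.131082 + 0.27·0.024739 = 0.112402.

0.1124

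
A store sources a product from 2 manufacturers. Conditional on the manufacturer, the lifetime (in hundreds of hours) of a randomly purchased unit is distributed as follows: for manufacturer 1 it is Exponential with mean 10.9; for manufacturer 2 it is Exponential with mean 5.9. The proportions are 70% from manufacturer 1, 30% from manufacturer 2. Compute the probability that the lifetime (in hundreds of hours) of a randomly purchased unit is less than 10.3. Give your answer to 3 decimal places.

0.676

Conditional on each manufacturer, P(X < 10.3): 1: 0.611303; 2: 0.825488.
By total probability, P(X < 10.3) = 0.7·0.611303 + 0.3·0.825488 = 0.675558.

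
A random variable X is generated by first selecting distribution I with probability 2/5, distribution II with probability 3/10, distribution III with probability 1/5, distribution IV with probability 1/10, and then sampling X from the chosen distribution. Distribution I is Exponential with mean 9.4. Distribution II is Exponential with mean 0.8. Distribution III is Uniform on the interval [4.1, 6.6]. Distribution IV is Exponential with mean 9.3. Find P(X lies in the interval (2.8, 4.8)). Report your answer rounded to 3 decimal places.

0.136

Conditional on each component, P(2.8 < X < 4.8): I: 0.142284; II: 0.0277186; III: 0.28; IV: 0.143196.
By total probability, P(2.8 < X < 4.8) = 0.4·0.142284 + 0.3·0.0277186 + 0.2·0.28 + 0.1·0.143196 = 0.135549.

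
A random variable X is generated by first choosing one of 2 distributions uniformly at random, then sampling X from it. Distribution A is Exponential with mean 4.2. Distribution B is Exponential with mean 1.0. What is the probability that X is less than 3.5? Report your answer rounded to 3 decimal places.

0.768

Conditional on each component, P(X < 3.5): A: 0.565402; B: 0.969803.
By total probability, P(X < 3.5) = 0.5·0.565402 + 0.5·0.969803 = 0.767602.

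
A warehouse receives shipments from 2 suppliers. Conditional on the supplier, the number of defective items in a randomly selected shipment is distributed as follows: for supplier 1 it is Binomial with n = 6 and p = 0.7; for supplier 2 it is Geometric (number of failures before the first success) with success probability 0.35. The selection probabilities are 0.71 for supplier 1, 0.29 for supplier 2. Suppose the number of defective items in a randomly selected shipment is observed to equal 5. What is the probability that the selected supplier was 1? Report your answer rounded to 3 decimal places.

0.948

Likelihoods P(X=5 | ·): 1: 0.302526; 2: 0.0406102.
Posterior ∝ prior × likelihood. Numerator for 1: 0.71·0.302526 = 0.214793.
Normalizing constant: 0.71·0.302526 + 0.29·0.0406102 = 0.22657.
P(1 | observation) = 0.214793 / 0.22657 = 0.948021.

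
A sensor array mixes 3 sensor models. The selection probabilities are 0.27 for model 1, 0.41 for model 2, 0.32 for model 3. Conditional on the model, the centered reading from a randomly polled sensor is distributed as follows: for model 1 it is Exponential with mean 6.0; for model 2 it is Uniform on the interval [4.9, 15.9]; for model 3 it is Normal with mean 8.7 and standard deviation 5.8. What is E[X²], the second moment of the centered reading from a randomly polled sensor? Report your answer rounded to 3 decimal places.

102.905

For each component E[X²] = Var + (mean)², giving 1: 72; 2: 118.243; 3: 109.33.
Overall E[X²] = 0.27·72 + 0.41·118.243 + 0.32·109.33 = 102.905.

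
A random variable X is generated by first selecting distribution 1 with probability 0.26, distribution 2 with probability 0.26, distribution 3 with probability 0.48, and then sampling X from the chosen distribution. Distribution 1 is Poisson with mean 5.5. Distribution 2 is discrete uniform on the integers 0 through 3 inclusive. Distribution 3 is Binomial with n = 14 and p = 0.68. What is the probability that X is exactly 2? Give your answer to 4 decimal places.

0.0811

Conditional on each component, P(X = 2): 1: 0.0618124; 2: 0.25; 3: 4.85131e-05.
By total probability, P(X = 2) = 0.26·0.0618124 + 0.26·0.25 + 0.48·4.85131e-05 = 0.0810945.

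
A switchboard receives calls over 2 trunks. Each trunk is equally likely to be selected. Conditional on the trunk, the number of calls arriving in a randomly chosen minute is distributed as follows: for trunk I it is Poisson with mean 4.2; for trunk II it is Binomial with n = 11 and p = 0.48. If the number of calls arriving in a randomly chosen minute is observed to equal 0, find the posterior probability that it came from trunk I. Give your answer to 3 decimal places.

Likelihoods P(X=0 | ·): I: 0.0149956; II: 0.000751687.
Posterior ∝ prior × likelihood. Numerator for I: 0.5·0.0149956 = 0.00749779.
Normalizing constant: 0.5·0.0149956 + 0.5·0.000751687 = 0.00787363.
P(I | observation) = 0.00749779 / 0.00787363 = 0.952266.

0.952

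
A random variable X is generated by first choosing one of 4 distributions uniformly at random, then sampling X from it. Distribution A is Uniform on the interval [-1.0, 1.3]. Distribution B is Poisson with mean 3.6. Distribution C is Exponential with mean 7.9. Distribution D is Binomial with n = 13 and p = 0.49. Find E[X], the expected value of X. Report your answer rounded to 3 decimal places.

Component means — A: 0.15; B: 3.6; C: 7.9; D: 6.37.
E[X] = 0.25·0.15 + 0.25·3.6 + 0.25·7.9 + 0.25·6.37 = 4.505.

4.505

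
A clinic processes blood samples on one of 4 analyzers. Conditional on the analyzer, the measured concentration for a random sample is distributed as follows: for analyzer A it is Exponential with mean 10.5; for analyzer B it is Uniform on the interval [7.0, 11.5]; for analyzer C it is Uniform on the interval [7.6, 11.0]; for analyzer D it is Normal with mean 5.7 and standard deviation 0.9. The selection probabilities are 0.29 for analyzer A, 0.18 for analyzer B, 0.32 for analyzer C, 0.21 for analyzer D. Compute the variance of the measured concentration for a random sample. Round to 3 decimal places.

35.720

Per component, A: μ=10.5, E[X²]=220.5; B: μ=9.25, E[X²]=87.25; C: μ=9.3, E[X²]=87.4533; D: μ=5.7, E[X²]=33.3.
E[X] = 0.29·10.5 + 0.18·9.25 + 0.32·9.3 + 0.21·5.7 = 8.883.
E[X²] = 0.29·220.5 + 0.18·87.25 + 0.32·87.4533 + 0.21·33.3 = 114.628.
Var(X) = E[X²] − (E[X])² = 114.628 − 78.9077 = 35.7204.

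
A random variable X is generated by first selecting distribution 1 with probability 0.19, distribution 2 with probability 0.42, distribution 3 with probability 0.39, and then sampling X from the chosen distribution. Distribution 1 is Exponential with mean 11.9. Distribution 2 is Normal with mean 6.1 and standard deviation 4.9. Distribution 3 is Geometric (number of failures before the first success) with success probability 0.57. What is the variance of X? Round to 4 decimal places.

54.0765

Per component, 1: μ=11.9, E[X²]=283.22; 2: μ=6.1, E[X²]=61.22; 3: μ=0.754386, E[X²]=1.89258.
E[X] = 0.19·11.9 + 0.42·6.1 + 0.39·0.754386 = 5.11721.
E[X²] = 0.19·283.22 + 0.42·61.22 + 0.39·1.89258 = 80.2623.
Var(X) = E[X²] − (E[X])² = 80.2623 − 26.1858 = 54.0765.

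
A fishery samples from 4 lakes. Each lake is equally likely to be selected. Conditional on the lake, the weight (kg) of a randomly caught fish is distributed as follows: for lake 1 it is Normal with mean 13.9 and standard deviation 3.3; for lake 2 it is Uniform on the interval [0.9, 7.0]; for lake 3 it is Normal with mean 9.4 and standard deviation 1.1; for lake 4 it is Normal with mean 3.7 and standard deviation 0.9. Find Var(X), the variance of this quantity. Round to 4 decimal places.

21.8494

Per component, 1: μ=13.9, E[X²]=204.1; 2: μ=3.95, E[X²]=18.7033; 3: μ=9.4, E[X²]=89.57; 4: μ=3.7, E[X²]=14.5.
E[X] = 0.25·13.9 + 0.25·3.95 + 0.25·9.4 + 0.25·3.7 = 7.7375.
E[X²] = 0.25·204.1 + 0.25·18.7033 + 0.25·89.57 + 0.25·14.5 = 81.7183.
Var(X) = E[X²] − (E[X])² = 81.7183 − 59.8689 = 21.8494.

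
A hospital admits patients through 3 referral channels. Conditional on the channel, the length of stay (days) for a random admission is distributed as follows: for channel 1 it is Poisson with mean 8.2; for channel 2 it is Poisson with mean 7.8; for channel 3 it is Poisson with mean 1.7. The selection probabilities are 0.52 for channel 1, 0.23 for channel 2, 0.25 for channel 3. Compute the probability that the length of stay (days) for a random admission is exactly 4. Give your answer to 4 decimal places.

0.0573

Conditional on each channel, P(X = 4): 1: 0.0517404; 2: 0.0631932; 3: 0.0635746.
By total probability, P(X = 4) = 0.52·0.0517404 + 0.23·0.0631932 + 0.25·0.0635746 = 0.0573331.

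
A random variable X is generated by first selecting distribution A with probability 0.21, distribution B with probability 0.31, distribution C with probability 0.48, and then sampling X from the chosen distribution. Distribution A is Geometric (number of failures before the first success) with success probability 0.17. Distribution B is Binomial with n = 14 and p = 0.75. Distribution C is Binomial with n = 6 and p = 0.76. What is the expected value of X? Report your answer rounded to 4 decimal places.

6.4691

Component means — A: 4.88235; B: 10.5; C: 4.56.
E[X] = 0.21·4.88235 + 0.31·10.5 + 0.48·4.56 = 6.46909.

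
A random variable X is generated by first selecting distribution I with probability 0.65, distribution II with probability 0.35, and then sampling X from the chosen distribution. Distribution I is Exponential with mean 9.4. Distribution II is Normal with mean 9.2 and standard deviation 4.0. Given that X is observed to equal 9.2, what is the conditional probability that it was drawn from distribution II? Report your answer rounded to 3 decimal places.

Likelihoods f(9.2 | ·): I: 0.0399777; II: 0.0997356.
Posterior ∝ prior × likelihood. Numerator for II: 0.35·0.0997356 = 0.0349074.
Normalizing constant: 0.65·0.0399777 + 0.35·0.0997356 = 0.060893.
P(II | observation) = 0.0349074 / 0.060893 = 0.573259.

0.573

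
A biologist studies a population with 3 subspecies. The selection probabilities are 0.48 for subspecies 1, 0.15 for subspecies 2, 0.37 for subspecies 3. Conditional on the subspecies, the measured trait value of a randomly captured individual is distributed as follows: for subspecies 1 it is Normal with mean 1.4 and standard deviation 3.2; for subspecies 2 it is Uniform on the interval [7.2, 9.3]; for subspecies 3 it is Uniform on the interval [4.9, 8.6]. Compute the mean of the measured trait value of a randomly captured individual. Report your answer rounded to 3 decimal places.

4.407

Component means — 1: 1.4; 2: 8.25; 3: 6.75.
E[X] = 0.48·1.4 + 0.15·8.25 + 0.37·6.75 = 4.407.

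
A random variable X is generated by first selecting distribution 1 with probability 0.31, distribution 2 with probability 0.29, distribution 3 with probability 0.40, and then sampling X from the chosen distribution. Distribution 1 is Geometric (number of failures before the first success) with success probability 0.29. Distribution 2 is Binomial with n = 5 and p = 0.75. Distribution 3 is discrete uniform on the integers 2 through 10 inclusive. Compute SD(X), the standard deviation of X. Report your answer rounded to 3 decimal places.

2.803

Per component, 1: μ=2.44828, E[X²]=14.4364; 2: μ=3.75, E[X²]=15; 3: μ=6, E[X²]=42.6667.
E[X] = 0.31·2.44828 + 0.29·3.75 + 0.4·6 = 4.24647.
E[X²] = 0.31·14.4364 + 0.29·15 + 0.4·42.6667 = 25.8919.
Var(X) = E[X²] − (E[X])² = 25.8919 − 18.0325 = 7.85948.
SD(X) = √7.85948 = 2.80348.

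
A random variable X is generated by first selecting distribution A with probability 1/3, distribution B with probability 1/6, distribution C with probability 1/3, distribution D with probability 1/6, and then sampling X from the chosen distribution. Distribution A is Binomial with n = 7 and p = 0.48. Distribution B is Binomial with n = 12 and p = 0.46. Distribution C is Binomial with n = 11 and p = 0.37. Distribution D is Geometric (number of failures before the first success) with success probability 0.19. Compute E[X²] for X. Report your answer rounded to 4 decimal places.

For each component E[X²] = Var + (mean)², giving A: 13.0368; B: 33.4512; C: 19.129; D: 40.6122.
Overall E[X²] = 0.333333·13.0368 + 0.166667·33.4512 + 0.333333·19.129 + 0.166667·40.6122 = 23.0658.

23.0658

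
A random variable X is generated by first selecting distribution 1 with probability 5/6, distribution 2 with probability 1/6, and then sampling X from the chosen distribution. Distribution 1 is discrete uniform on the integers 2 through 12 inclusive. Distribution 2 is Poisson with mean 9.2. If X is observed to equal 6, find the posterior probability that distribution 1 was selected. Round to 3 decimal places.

0.842

Likelihoods P(X=6 | ·): 1: 0.0909091; 2: 0.0850913.
Posterior ∝ prior × likelihood. Numerator for 1: 0.833333·0.0909091 = 0.0757576.
Normalizing constant: 0.833333·0.0909091 + 0.166667·0.0850913 = 0.0899395.
P(1 | observation) = 0.0757576 / 0.0899395 = 0.842317.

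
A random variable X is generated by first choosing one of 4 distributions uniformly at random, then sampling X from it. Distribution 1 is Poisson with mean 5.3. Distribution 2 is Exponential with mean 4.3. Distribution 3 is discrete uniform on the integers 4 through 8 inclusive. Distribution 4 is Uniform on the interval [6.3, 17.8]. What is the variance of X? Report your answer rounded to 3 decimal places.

Per component, 1: μ=5.3, E[X²]=33.39; 2: μ=4.3, E[X²]=36.98; 3: μ=6, E[X²]=38; 4: μ=12.05, E[X²]=156.223.
E[X] = 0.25·5.3 + 0.25·4.3 + 0.25·6 + 0.25·12.05 = 6.9125.
E[X²] = 0.25·33.39 + 0.25·36.98 + 0.25·38 + 0.25·156.223 = 66.1483.
Var(X) = E[X²] − (E[X])² = 66.1483 − 47.7827 = 18.3657.

18.366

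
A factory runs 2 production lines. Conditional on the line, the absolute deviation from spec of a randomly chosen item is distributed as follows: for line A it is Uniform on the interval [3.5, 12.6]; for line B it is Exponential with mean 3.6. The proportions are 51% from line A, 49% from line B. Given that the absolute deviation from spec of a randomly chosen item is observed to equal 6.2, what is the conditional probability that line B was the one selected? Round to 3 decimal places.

Likelihoods f(6.2 | ·): A: 0.10989; B: 0.0496302.
Posterior ∝ prior × likelihood. Numerator for B: 0.49·0.0496302 = 0.0243188.
Normalizing constant: 0.51·0.10989 + 0.49·0.0496302 = 0.0803627.
P(B | observation) = 0.0243188 / 0.0803627 = 0.302613.

0.303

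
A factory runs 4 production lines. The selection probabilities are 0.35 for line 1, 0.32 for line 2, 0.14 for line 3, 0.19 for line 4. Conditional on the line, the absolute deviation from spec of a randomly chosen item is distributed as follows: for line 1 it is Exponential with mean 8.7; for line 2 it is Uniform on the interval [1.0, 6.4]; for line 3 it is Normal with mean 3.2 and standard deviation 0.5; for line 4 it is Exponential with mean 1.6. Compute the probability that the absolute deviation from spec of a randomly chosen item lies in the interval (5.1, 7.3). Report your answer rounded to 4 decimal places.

Conditional on each line, P(5.1 < X < 7.3): 1: 0.124326; 2: 0.240741; 3: 7.2348e-05; 4: 0.030839.
By total probability, P(5.1 < X < 7.3) = 0.35·0.124326 + 0.32·0.240741 + 0.14·7.2348e-05 + 0.19·0.030839 = 0.126421.

0.1264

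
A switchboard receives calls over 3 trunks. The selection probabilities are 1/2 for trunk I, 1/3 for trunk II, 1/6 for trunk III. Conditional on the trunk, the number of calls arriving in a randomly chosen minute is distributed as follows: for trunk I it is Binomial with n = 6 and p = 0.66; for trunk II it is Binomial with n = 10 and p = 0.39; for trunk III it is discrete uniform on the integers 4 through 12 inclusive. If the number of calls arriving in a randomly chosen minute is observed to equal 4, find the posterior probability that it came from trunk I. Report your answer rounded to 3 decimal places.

0.617

Likelihoods P(X=4 | ·): I: 0.329022; II: 0.250298; III: 0.111111.
Posterior ∝ prior × likelihood. Numerator for I: 0.5·0.329022 = 0.164511.
Normalizing constant: 0.5·0.329022 + 0.333333·0.250298 + 0.166667·0.111111 = 0.266462.
P(I | observation) = 0.164511 / 0.266462 = 0.61739.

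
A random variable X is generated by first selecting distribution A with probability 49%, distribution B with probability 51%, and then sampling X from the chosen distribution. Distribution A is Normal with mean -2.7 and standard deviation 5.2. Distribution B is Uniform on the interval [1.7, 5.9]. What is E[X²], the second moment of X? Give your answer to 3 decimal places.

24.936

For each component E[X²] = Var + (mean)², giving A: 34.33; B: 15.91.
Overall E[X²] = 0.49·34.33 + 0.51·15.91 = 24.9358.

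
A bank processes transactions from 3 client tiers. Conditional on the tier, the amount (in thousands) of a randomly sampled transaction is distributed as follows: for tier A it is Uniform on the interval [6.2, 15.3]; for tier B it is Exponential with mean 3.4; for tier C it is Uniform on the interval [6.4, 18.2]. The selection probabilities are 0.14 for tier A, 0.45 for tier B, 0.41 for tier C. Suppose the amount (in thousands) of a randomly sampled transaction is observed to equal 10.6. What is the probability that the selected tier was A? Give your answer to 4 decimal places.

0.2748

Likelihoods f(10.6 | ·): A: 0.10989; B: 0.013018; C: 0.0847458.
Posterior ∝ prior × likelihood. Numerator for A: 0.14·0.10989 = 0.0153846.
Normalizing constant: 0.14·0.10989 + 0.45·0.013018 + 0.41·0.0847458 = 0.0559885.
P(A | observation) = 0.0153846 / 0.0559885 = 0.274782.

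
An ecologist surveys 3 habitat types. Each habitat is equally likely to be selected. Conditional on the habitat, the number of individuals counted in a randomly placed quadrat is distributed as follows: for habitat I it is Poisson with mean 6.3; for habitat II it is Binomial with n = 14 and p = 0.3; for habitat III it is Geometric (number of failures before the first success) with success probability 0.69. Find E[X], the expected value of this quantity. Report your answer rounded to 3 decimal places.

Component means — I: 6.3; II: 4.2; III: 0.449275.
E[X] = 0.333333·6.3 + 0.333333·4.2 + 0.333333·0.449275 = 3.64976.

3.650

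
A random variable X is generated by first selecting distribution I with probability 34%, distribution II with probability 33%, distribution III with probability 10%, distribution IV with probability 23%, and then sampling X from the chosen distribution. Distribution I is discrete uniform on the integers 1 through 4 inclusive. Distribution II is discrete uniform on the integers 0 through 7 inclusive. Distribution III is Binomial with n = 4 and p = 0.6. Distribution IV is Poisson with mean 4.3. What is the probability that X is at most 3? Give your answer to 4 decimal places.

Conditional on each component, P(X ≤ 3): I: 0.75; II: 0.5; III: 0.8704; IV: 0.377154.
By total probability, P(X ≤ 3) = 0.34·0.75 + 0.33·0.5 + 0.1·0.8704 + 0.23·0.377154 = 0.593785.

0.5938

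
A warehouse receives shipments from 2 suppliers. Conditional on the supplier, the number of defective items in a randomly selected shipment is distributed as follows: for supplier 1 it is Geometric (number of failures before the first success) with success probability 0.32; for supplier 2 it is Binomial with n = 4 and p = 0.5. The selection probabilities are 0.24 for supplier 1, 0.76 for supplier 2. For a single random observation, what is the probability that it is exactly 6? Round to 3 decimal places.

Conditional on each supplier, P(X = 6): 1: 0.0316376; 2: 0.
By total probability, P(X = 6) = 0.24·0.0316376 + 0.76·0 = 0.00759302.

0.008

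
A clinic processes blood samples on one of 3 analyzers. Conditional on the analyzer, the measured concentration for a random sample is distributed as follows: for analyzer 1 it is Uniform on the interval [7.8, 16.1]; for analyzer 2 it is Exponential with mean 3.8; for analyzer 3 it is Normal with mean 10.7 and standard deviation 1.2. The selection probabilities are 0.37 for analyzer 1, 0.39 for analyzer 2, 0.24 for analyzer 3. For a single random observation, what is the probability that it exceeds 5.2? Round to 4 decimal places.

0.7093

Conditional on each analyzer, P(X > 5.2): 1: 1; 2: 0.254508; 3: 0.999998.
By total probability, P(X > 5.2) = 0.37·1 + 0.39·0.254508 + 0.24·0.999998 = 0.709258.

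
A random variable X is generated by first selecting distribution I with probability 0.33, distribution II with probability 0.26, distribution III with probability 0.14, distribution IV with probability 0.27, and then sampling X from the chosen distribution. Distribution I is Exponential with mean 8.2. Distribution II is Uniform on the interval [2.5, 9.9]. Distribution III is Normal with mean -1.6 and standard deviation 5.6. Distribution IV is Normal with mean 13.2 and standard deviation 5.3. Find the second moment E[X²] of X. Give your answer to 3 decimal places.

114.937

For each component E[X²] = Var + (mean)², giving I: 134.48; II: 43.0033; III: 33.92; IV: 202.33.
Overall E[X²] = 0.33·134.48 + 0.26·43.0033 + 0.14·33.92 + 0.27·202.33 = 114.937.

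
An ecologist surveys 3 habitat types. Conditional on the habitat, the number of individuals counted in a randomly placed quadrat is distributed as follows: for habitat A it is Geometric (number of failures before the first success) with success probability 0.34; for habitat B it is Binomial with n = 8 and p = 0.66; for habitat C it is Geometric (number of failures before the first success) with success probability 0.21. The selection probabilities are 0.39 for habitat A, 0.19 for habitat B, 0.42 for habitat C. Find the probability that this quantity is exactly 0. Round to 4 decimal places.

Conditional on each habitat, P(X = 0): A: 0.34; B: 0.000178579; C: 0.21.
By total probability, P(X = 0) = 0.39·0.34 + 0.19·0.000178579 + 0.42·0.21 = 0.220834.

0.2208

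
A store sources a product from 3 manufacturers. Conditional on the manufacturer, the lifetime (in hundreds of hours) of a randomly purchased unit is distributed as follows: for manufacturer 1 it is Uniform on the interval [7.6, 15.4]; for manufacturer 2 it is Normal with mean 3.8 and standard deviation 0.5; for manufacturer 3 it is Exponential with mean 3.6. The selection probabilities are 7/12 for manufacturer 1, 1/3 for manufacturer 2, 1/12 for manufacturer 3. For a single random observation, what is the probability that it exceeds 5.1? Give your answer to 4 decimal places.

0.6051

Conditional on each manufacturer, P(X > 5.1): 1: 1; 2: 0.00466119; 3: 0.242521.
By total probability, P(X > 5.1) = 0.583333·1 + 0.333333·0.00466119 + 0.0833333·0.242521 = 0.605097.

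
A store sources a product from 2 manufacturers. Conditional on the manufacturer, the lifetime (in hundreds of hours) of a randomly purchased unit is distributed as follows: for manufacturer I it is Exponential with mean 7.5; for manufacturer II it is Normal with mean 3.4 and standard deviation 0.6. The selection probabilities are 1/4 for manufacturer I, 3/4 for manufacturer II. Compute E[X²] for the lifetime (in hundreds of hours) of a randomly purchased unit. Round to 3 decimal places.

For each component E[X²] = Var + (mean)², giving I: 112.5; II: 11.92.
Overall E[X²] = 0.25·112.5 + 0.75·11.92 = 37.065.

37.065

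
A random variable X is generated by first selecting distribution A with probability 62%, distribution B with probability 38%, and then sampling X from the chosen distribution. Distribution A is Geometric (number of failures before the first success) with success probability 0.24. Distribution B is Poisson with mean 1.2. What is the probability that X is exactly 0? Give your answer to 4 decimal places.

Conditional on each component, P(X = 0): A: 0.24; B: 0.301194.
By total probability, P(X = 0) = 0.62·0.24 + 0.38·0.301194 = 0.263254.

0.2633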